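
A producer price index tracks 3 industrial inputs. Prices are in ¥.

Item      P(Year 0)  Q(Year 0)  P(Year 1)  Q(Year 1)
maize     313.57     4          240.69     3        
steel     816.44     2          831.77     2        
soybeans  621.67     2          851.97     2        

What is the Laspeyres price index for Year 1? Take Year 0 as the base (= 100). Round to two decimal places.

Laspeyres price index uses base-period quantities as weights.
ΣP(Year 1)·Q(Year 0) = 240.69×4 + 831.77×2 + 851.97×2 = 962.76 + 1663.54 + 1703.94 = 4330.24
ΣP(Year 0)·Q(Year 0) = 313.57×4 + 816.44×2 + 621.67×2 = 1254.28 + 1632.88 + 1243.34 = 4130.5
Index = 4330.24 / 4130.5 × 100 = 104.8357

104.84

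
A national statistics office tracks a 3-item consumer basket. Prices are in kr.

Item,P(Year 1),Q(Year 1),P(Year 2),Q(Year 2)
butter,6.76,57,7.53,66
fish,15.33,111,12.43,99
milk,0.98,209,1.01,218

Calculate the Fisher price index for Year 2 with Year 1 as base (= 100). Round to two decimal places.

88.79

Laspeyres component (base-period weights):
ΣP(Year 2)Q(Year 1) = 7.53×57 + 12.43×111 + 1.01×209 = 429.21 + 1379.73 + 211.09 = 2020.03
ΣP(Year 1)Q(Year 1) = 6.76×57 + 15.33×111 + 0.98×209 = 385.32 + 1701.63 + 204.82 = 2291.77
L = 2020.03 / 2291.77 × 100 = 88.1428
Paasche component (current-period weights):
ΣP(Year 2)Q(Year 2) = 7.53×66 + 12.43×99 + 1.01×218 = 496.98 + 1230.57 + 220.18 = 1947.73
ΣP(Year 1)Q(Year 2) = 6.76×66 + 15.33×99 + 0.98×218 = 446.16 + 1517.67 + 213.64 = 2177.47
P = 1947.73 / 2177.47 × 100 = 89.4492
Fisher = √(L × P) = √(88.1428 × 89.4492) = 88.7936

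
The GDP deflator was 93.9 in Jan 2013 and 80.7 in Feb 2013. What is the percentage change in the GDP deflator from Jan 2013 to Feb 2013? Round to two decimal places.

Change = (80.7 − 93.9) / 93.9 × 100
       = -13.2 / 93.9 × 100 = -14.0575%

-14.06%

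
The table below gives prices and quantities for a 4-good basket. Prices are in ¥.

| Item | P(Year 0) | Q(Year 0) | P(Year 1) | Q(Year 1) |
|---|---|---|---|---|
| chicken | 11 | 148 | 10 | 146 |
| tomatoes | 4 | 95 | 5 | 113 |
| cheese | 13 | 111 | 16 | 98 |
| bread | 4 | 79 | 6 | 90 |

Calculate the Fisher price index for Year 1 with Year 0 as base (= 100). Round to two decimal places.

111.79

Laspeyres component (base-period weights):
ΣP(Year 1)Q(Year 0) = 10×148 + 5×95 + 16×111 + 6×79 = 1480 + 475 + 1776 + 474 = 4205
ΣP(Year 0)Q(Year 0) = 11×148 + 4×95 + 13×111 + 4×79 = 1628 + 380 + 1443 + 316 = 3767
L = 4205 / 3767 × 100 = 111.6273
Paasche component (current-period weights):
ΣP(Year 1)Q(Year 1) = 10×146 + 5×113 + 16×98 + 6×90 = 1460 + 565 + 1568 + 540 = 4133
ΣP(Year 0)Q(Year 1) = 11×146 + 4×113 + 13×98 + 4×90 = 1606 + 452 + 1274 + 360 = 3692
P = 4133 / 3692 × 100 = 111.9447
Fisher = √(L × P) = √(111.6273 × 111.9447) = 111.7859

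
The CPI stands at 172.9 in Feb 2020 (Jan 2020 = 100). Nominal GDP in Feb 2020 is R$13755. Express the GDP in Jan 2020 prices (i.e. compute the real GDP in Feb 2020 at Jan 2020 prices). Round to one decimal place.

Real = Nominal ÷ (Index/100) = 13755 ÷ (172.9/100)
     = 13755 ÷ 1.729 = 7955.4656

7955.5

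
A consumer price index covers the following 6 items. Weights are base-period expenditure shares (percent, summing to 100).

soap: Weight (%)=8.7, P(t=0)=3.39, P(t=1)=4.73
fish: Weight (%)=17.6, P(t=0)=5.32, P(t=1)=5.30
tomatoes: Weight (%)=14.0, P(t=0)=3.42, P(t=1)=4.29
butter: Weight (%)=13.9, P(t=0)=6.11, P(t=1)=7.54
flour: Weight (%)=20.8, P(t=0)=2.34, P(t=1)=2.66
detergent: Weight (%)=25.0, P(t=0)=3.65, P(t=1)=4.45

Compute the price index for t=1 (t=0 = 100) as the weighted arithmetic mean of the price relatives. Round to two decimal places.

118.51

soap: 8.7 × (4.73/3.39) = 8.7 × 1.395280 = 12.1389
fish: 17.6 × (5.30/5.32) = 17.6 × 0.996241 = 17.5338
tomatoes: 14.0 × (4.29/3.42) = 14.0 × 1.254386 = 17.5614
butter: 13.9 × (7.54/6.11) = 13.9 × 1.234043 = 17.1532
flour: 20.8 × (2.66/2.34) = 20.8 × 1.136752 = 23.6444
detergent: 25.0 × (4.45/3.65) = 25.0 × 1.219178 = 30.4795
Index = Σ wᵢ·(p₁ᵢ/p₀ᵢ) = 12.1389 + 17.5338 + 17.5614 + 17.1532 + 23.6444 + 30.4795 = 118.5113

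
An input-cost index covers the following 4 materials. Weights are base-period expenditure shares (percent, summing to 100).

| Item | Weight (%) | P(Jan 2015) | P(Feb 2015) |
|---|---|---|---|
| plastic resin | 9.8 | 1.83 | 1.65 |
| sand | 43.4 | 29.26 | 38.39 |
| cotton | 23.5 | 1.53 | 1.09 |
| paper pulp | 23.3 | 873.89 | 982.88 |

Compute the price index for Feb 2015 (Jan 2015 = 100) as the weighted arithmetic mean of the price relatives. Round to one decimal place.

plastic resin: 9.8 × (1.65/1.83) = 9.8 × 0.901639 = 8.8361
sand: 43.4 × (38.39/29.26) = 43.4 × 1.312030 = 56.9421
cotton: 23.5 × (1.09/1.53) = 23.5 × 0.712418 = 16.7418
paper pulp: 23.3 × (982.88/873.89) = 23.3 × 1.124718 = 26.2059
Index = Σ wᵢ·(p₁ᵢ/p₀ᵢ) = 8.8361 + 56.9421 + 16.7418 + 26.2059 = 108.7259

108.7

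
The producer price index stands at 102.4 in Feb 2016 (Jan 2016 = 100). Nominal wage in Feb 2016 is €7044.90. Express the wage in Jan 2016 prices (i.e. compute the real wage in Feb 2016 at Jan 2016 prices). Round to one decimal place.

Real = Nominal ÷ (Index/100) = 7044.90 ÷ (102.4/100)
     = 7044.90 ÷ 1.024 = 6879.7852

6879.8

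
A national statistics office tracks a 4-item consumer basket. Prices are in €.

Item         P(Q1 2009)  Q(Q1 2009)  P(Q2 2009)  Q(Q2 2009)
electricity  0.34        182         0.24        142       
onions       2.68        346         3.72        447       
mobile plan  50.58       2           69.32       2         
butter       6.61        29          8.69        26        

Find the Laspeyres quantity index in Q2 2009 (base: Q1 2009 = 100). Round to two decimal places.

Laspeyres quantity index uses base-period prices as weights.
ΣP(Q1 2009)·Q(Q2 2009) = 0.34×142 + 2.68×447 + 50.58×2 + 6.61×26 = 48.28 + 1197.96 + 101.16 + 171.86 = 1519.26
ΣP(Q1 2009)·Q(Q1 2009) = 0.34×182 + 2.68×346 + 50.58×2 + 6.61×29 = 61.88 + 927.28 + 101.16 + 191.69 = 1282.01
Index = 1519.26 / 1282.01 × 100 = 118.5061

118.51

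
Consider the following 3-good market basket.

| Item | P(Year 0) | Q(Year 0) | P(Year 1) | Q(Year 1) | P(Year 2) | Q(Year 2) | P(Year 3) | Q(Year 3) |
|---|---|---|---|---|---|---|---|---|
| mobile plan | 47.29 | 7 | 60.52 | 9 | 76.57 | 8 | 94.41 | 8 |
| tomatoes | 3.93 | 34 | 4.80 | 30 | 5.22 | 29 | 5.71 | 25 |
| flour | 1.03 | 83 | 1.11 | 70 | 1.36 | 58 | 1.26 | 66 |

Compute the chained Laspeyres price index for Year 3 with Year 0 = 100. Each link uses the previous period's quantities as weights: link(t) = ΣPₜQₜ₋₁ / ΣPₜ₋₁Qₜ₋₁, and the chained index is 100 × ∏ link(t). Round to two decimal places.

178.70

Link Year 0→Year 1:
ΣP(Year 1)Q(Year 0) = 60.52×7 + 4.80×34 + 1.11×83 = 423.64 + 163.2 + 92.13 = 678.97
ΣP(Year 0)Q(Year 0) = 47.29×7 + 3.93×34 + 1.03×83 = 331.03 + 133.62 + 85.49 = 550.14
link = 678.97/550.14 = 1.234177
Link Year 1→Year 2:
ΣP(Year 2)Q(Year 1) = 76.57×9 + 5.22×30 + 1.36×70 = 689.13 + 156.6 + 95.2 = 940.93
ΣP(Year 1)Q(Year 1) = 60.52×9 + 4.80×30 + 1.11×70 = 544.68 + 144 + 77.7 = 766.38
link = 940.93/766.38 = 1.227759
Link Year 2→Year 3:
ΣP(Year 3)Q(Year 2) = 94.41×8 + 5.71×29 + 1.26×58 = 755.28 + 165.59 + 73.08 = 993.95
ΣP(Year 2)Q(Year 2) = 76.57×8 + 5.22×29 + 1.36×58 = 612.56 + 151.38 + 78.88 = 842.82
link = 993.95/842.82 = 1.179315
Chained index = 100 × 1.234177 × 1.227759 × 1.179315 = 178.6982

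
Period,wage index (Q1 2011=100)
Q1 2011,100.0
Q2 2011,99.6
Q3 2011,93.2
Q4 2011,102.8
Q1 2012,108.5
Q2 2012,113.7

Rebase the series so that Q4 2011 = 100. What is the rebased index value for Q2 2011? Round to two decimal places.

96.89

Rebased(Q2 2011) = 99.6 / 102.8 × 100 = 96.8872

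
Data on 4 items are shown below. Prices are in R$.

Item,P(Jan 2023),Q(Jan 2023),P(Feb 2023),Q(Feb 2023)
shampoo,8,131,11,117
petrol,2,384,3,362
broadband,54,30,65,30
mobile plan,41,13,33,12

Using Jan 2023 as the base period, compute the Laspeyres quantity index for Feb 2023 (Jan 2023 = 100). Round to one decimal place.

Laspeyres quantity index uses base-period prices as weights.
ΣP(Jan 2023)·Q(Feb 2023) = 8×117 + 2×362 + 54×30 + 41×12 = 936 + 724 + 1620 + 492 = 3772
ΣP(Jan 2023)·Q(Jan 2023) = 8×131 + 2×384 + 54×30 + 41×13 = 1048 + 768 + 1620 + 533 = 3969
Index = 3772 / 3969 × 100 = 95.0365

95.0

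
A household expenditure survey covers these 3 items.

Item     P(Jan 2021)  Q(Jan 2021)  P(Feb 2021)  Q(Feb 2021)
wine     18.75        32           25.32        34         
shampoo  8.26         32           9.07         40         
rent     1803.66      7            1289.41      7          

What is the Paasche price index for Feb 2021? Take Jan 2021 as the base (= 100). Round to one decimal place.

Paasche price index uses current-period quantities as weights.
ΣP(Feb 2021)·Q(Feb 2021) = 25.32×34 + 9.07×40 + 1289.41×7 = 860.88 + 362.8 + 9025.87 = 10249.55
ΣP(Jan 2021)·Q(Feb 2021) = 18.75×34 + 8.26×40 + 1803.66×7 = 637.5 + 330.4 + 12625.62 = 13593.52
Index = 10249.55 / 13593.52 × 100 = 75.4003

75.4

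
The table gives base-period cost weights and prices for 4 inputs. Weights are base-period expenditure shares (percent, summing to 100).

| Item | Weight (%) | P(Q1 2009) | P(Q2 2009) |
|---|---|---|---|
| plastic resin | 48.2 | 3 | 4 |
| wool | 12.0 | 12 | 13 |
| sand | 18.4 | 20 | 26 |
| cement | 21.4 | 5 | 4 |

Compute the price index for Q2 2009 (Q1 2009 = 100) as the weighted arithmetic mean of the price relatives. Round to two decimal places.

plastic resin: 48.2 × (4/3) = 48.2 × 1.333333 = 64.2667
wool: 12.0 × (13/12) = 12.0 × 1.083333 = 13.0000
sand: 18.4 × (26/20) = 18.4 × 1.300000 = 23.9200
cement: 21.4 × (4/5) = 21.4 × 0.800000 = 17.1200
Index = Σ wᵢ·(p₁ᵢ/p₀ᵢ) = 64.2667 + 13.0000 + 23.9200 + 17.1200 = 118.3067

118.31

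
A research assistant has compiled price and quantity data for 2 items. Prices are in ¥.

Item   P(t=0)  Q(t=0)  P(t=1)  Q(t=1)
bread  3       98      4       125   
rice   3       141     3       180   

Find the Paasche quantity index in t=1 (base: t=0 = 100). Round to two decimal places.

127.61

Paasche quantity index uses current-period prices as weights.
ΣP(t=1)·Q(t=1) = 4×125 + 3×180 = 500 + 540 = 1040
ΣP(t=1)·Q(t=0) = 4×98 + 3×141 = 392 + 423 = 815
Index = 1040 / 815 × 100 = 127.6074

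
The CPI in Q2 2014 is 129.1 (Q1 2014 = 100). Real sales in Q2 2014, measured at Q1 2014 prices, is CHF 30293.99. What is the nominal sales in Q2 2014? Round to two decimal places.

Nominal = Real × (Index/100) = 30293.99 × (129.1/100)
        = 30293.99 × 1.291 = 39109.5411

39109.54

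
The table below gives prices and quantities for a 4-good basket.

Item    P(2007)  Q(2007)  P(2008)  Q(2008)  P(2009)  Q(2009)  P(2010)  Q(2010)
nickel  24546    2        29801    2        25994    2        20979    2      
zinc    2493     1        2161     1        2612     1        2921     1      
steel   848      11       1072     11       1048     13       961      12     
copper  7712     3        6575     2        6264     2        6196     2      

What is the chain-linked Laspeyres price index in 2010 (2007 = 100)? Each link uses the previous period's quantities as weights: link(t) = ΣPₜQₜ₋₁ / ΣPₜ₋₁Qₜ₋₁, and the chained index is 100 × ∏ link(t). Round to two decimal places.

Link 2007→2008:
ΣP(2008)Q(2007) = 29801×2 + 2161×1 + 1072×11 + 6575×3 = 59602 + 2161 + 11792 + 19725 = 93280
ΣP(2007)Q(2007) = 24546×2 + 2493×1 + 848×11 + 7712×3 = 49092 + 2493 + 9328 + 23136 = 84049
link = 93280/84049 = 1.109829
Link 2008→2009:
ΣP(2009)Q(2008) = 25994×2 + 2612×1 + 1048×11 + 6264×2 = 51988 + 2612 + 11528 + 12528 = 78656
ΣP(2008)Q(2008) = 29801×2 + 2161×1 + 1072×11 + 6575×2 = 59602 + 2161 + 11792 + 13150 = 86705
link = 78656/86705 = 0.907168
Link 2009→2010:
ΣP(2010)Q(2009) = 20979×2 + 2921×1 + 961×13 + 6196×2 = 41958 + 2921 + 12493 + 12392 = 69764
ΣP(2009)Q(2009) = 25994×2 + 2612×1 + 1048×13 + 6264×2 = 51988 + 2612 + 13624 + 12528 = 80752
link = 69764/80752 = 0.863929
Chained index = 100 × 1.109829 × 0.907168 × 0.863929 = 86.9805

86.98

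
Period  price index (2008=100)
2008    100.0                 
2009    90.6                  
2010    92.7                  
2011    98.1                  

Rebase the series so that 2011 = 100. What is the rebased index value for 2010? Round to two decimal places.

94.50

Rebased(2010) = 92.7 / 98.1 × 100 = 94.4954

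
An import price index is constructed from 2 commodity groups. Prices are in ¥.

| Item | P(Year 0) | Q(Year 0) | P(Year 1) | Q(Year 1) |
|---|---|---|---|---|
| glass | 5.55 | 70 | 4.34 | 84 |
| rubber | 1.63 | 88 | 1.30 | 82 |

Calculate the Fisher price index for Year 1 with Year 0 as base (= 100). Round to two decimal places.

Laspeyres component (base-period weights):
ΣP(Year 1)Q(Year 0) = 4.34×70 + 1.30×88 = 303.8 + 114.4 = 418.2
ΣP(Year 0)Q(Year 0) = 5.55×70 + 1.63×88 = 388.5 + 143.44 = 531.94
L = 418.2 / 531.94 × 100 = 78.6179
Paasche component (current-period weights):
ΣP(Year 1)Q(Year 1) = 4.34×84 + 1.30×82 = 364.56 + 106.6 = 471.16
ΣP(Year 0)Q(Year 1) = 5.55×84 + 1.63×82 = 466.2 + 133.66 = 599.86
P = 471.16 / 599.86 × 100 = 78.5450
Fisher = √(L × P) = √(78.6179 × 78.5450) = 78.5814

78.58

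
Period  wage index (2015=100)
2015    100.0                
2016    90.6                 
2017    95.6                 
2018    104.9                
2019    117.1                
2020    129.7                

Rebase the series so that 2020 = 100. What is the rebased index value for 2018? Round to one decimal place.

Rebased(2018) = 104.9 / 129.7 × 100 = 80.8790

80.9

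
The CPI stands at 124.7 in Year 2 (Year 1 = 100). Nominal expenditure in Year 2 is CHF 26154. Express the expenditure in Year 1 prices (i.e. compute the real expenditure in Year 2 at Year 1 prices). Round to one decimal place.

20973.5

Real = Nominal ÷ (Index/100) = 26154 ÷ (124.7/100)
     = 26154 ÷ 1.247 = 20973.5365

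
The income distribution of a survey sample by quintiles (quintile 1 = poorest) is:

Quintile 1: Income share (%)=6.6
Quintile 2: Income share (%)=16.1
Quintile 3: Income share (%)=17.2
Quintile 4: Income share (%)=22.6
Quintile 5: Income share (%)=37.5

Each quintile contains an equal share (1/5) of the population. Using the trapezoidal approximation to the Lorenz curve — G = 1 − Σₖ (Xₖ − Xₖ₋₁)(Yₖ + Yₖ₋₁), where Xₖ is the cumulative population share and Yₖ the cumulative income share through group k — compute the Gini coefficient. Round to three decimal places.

Cumulative income shares Yₖ: 0.0660, 0.2270, 0.3990, 0.6250, 1.0000
Σ (Xₖ−Xₖ₋₁)(Yₖ+Yₖ₋₁) = (1/5)(0.0660+0.0000) + (1/5)(0.2270+0.0660) + (1/5)(0.3990+0.2270) + (1/5)(0.6250+0.3990) + (1/5)(1.0000+0.6250)
  = 0.0132 + 0.0586 + 0.1252 + 0.2048 + 0.3250 = 0.7268
G = 1 − 0.7268 = 0.2732

0.273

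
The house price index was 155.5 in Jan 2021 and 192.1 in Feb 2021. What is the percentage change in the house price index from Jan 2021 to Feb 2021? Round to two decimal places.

Change = (192.1 − 155.5) / 155.5 × 100
       = 36.6 / 155.5 × 100 = 23.5370%

23.54%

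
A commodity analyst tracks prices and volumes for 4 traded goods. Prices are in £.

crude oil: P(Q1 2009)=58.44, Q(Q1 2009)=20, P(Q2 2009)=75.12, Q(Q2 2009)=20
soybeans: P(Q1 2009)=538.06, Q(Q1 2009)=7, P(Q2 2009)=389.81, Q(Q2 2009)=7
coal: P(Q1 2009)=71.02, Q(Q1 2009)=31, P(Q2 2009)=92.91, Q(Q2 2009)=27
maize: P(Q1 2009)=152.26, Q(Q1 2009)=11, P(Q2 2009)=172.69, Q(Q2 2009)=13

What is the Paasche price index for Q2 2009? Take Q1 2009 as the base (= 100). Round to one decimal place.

Paasche price index uses current-period quantities as weights.
ΣP(Q2 2009)·Q(Q2 2009) = 75.12×20 + 389.81×7 + 92.91×27 + 172.69×13 = 1502.4 + 2728.67 + 2508.57 + 2244.97 = 8984.61
ΣP(Q1 2009)·Q(Q2 2009) = 58.44×20 + 538.06×7 + 71.02×27 + 152.26×13 = 1168.8 + 3766.42 + 1917.54 + 1979.38 = 8832.14
Index = 8984.61 / 8832.14 × 100 = 101.7263

101.7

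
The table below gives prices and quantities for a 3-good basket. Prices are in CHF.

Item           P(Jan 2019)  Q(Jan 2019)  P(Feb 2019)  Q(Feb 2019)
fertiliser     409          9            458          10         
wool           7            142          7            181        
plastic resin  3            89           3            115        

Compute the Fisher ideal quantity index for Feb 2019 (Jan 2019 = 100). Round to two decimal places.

Laspeyres component (base-period weights):
ΣP(Jan 2019)Q(Feb 2019) = 409×10 + 7×181 + 3×115 = 4090 + 1267 + 345 = 5702
ΣP(Jan 2019)Q(Jan 2019) = 409×9 + 7×142 + 3×89 = 3681 + 994 + 267 = 4942
L = 5702 / 4942 × 100 = 115.3784
Paasche component (current-period weights):
ΣP(Feb 2019)Q(Feb 2019) = 458×10 + 7×181 + 3×115 = 4580 + 1267 + 345 = 6192
ΣP(Feb 2019)Q(Jan 2019) = 458×9 + 7×142 + 3×89 = 4122 + 994 + 267 = 5383
P = 6192 / 5383 × 100 = 115.0288
Fisher = √(L × P) = √(115.3784 × 115.0288) = 115.2035

115.20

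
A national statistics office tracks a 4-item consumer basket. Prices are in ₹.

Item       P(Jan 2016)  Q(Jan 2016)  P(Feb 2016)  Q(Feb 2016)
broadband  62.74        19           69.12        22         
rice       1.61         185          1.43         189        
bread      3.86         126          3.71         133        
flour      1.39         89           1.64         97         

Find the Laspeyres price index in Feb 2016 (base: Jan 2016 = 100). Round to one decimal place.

104.3

Laspeyres price index uses base-period quantities as weights.
ΣP(Feb 2016)·Q(Jan 2016) = 69.12×19 + 1.43×185 + 3.71×126 + 1.64×89 = 1313.28 + 264.55 + 467.46 + 145.96 = 2191.25
ΣP(Jan 2016)·Q(Jan 2016) = 62.74×19 + 1.61×185 + 3.86×126 + 1.39×89 = 1192.06 + 297.85 + 486.36 + 123.71 = 2099.98
Index = 2191.25 / 2099.98 × 100 = 104.3462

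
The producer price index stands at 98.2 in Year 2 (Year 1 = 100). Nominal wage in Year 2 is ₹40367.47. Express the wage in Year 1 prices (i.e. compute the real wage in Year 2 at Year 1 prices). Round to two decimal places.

41107.40

Real = Nominal ÷ (Index/100) = 40367.47 ÷ (98.2/100)
     = 40367.47 ÷ 0.982 = 41107.4033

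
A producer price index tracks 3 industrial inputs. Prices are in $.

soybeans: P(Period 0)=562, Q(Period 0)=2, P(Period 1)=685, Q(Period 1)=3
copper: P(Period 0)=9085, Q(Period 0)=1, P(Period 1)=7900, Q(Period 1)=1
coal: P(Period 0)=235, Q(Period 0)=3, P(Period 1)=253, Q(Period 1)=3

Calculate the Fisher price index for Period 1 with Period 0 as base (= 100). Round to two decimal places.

92.62

Laspeyres component (base-period weights):
ΣP(Period 1)Q(Period 0) = 685×2 + 7900×1 + 253×3 = 1370 + 7900 + 759 = 10029
ΣP(Period 0)Q(Period 0) = 562×2 + 9085×1 + 235×3 = 1124 + 9085 + 705 = 10914
L = 10029 / 10914 × 100 = 91.8911
Paasche component (current-period weights):
ΣP(Period 1)Q(Period 1) = 685×3 + 7900×1 + 253×3 = 2055 + 7900 + 759 = 10714
ΣP(Period 0)Q(Period 1) = 562×3 + 9085×1 + 235×3 = 1686 + 9085 + 705 = 11476
P = 10714 / 11476 × 100 = 93.3601
Fisher = √(L × P) = √(91.8911 × 93.3601) = 92.6227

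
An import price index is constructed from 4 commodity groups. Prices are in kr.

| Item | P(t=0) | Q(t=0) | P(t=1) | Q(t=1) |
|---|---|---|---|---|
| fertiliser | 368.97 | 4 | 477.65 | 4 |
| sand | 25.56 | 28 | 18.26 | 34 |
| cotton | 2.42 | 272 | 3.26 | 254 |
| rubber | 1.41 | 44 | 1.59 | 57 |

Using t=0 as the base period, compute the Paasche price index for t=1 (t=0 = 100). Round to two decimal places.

Paasche price index uses current-period quantities as weights.
ΣP(t=1)·Q(t=1) = 477.65×4 + 18.26×34 + 3.26×254 + 1.59×57 = 1910.6 + 620.84 + 828.04 + 90.63 = 3450.11
ΣP(t=0)·Q(t=1) = 368.97×4 + 25.56×34 + 2.42×254 + 1.41×57 = 1475.88 + 869.04 + 614.68 + 80.37 = 3039.97
Index = 3450.11 / 3039.97 × 100 = 113.4916

113.49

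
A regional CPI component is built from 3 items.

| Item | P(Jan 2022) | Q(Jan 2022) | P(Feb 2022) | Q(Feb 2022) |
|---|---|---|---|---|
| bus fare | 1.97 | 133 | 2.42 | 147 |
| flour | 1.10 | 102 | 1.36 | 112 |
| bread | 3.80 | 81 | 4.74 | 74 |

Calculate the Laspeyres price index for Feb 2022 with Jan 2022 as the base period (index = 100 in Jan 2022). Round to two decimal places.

Laspeyres price index uses base-period quantities as weights.
ΣP(Feb 2022)·Q(Jan 2022) = 2.42×133 + 1.36×102 + 4.74×81 = 321.86 + 138.72 + 383.94 = 844.52
ΣP(Jan 2022)·Q(Jan 2022) = 1.97×133 + 1.10×102 + 3.80×81 = 262.01 + 112.2 + 307.8 = 682.01
Index = 844.52 / 682.01 × 100 = 123.8281

123.83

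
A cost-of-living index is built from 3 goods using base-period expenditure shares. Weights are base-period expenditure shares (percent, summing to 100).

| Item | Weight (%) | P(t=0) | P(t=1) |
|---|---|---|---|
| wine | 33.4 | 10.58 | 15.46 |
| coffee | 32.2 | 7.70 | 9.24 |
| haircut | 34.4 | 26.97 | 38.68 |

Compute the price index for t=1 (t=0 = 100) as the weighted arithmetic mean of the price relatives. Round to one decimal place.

wine: 33.4 × (15.46/10.58) = 33.4 × 1.461248 = 48.8057
coffee: 32.2 × (9.24/7.70) = 32.2 × 1.200000 = 38.6400
haircut: 34.4 × (38.68/26.97) = 34.4 × 1.434186 = 49.3360
Index = Σ wᵢ·(p₁ᵢ/p₀ᵢ) = 48.8057 + 38.6400 + 49.3360 = 136.7817

136.8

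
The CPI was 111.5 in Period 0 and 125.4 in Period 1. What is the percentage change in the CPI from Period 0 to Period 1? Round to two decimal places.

12.47%

Change = (125.4 − 111.5) / 111.5 × 100
       = 13.9 / 111.5 × 100 = 12.4664%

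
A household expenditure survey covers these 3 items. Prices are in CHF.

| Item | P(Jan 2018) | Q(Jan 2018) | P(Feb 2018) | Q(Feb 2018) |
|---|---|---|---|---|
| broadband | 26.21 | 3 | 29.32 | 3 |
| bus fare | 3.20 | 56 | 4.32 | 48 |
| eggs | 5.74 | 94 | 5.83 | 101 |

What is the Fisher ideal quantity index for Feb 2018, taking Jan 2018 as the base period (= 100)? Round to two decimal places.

101.27

Laspeyres component (base-period weights):
ΣP(Jan 2018)Q(Feb 2018) = 26.21×3 + 3.20×48 + 5.74×101 = 78.63 + 153.6 + 579.74 = 811.97
ΣP(Jan 2018)Q(Jan 2018) = 26.21×3 + 3.20×56 + 5.74×94 = 78.63 + 179.2 + 539.56 = 797.39
L = 811.97 / 797.39 × 100 = 101.8285
Paasche component (current-period weights):
ΣP(Feb 2018)Q(Feb 2018) = 29.32×3 + 4.32×48 + 5.83×101 = 87.96 + 207.36 + 588.83 = 884.15
ΣP(Feb 2018)Q(Jan 2018) = 29.32×3 + 4.32×56 + 5.83×94 = 87.96 + 241.92 + 548.02 = 877.9
P = 884.15 / 877.9 × 100 = 100.7119
Fisher = √(L × P) = √(101.8285 × 100.7119) = 101.2687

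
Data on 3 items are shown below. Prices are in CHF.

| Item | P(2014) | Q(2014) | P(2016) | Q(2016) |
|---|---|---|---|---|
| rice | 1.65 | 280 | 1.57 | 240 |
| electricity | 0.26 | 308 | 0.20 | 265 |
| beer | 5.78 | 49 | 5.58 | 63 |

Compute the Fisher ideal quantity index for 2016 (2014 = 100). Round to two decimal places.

100.66

Laspeyres component (base-period weights):
ΣP(2014)Q(2016) = 1.65×240 + 0.26×265 + 5.78×63 = 396 + 68.9 + 364.14 = 829.04
ΣP(2014)Q(2014) = 1.65×280 + 0.26×308 + 5.78×49 = 462 + 80.08 + 283.22 = 825.3
L = 829.04 / 825.3 × 100 = 100.4532
Paasche component (current-period weights):
ΣP(2016)Q(2016) = 1.57×240 + 0.20×265 + 5.58×63 = 376.8 + 53 + 351.54 = 781.34
ΣP(2016)Q(2014) = 1.57×280 + 0.20×308 + 5.58×49 = 439.6 + 61.6 + 273.42 = 774.62
P = 781.34 / 774.62 × 100 = 100.8675
Fisher = √(L × P) = √(100.4532 × 100.8675) = 100.6601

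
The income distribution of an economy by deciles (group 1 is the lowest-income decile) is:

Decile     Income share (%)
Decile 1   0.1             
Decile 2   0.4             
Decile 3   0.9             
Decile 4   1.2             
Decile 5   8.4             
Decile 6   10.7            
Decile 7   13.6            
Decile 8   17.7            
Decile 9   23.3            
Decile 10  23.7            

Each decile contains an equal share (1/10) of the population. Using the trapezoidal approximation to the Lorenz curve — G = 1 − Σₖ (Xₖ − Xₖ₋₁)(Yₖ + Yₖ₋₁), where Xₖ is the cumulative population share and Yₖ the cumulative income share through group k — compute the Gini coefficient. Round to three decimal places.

Cumulative income shares Yₖ: 0.0010, 0.0050, 0.0140, 0.0260, 0.1100, 0.2170, 0.3530, 0.5300, 0.7630, 1.0000
Σ (Xₖ−Xₖ₋₁)(Yₖ+Yₖ₋₁) = (1/10)(0.0010+0.0000) + (1/10)(0.0050+0.0010) + (1/10)(0.0140+0.0050) + (1/10)(0.0260+0.0140) + (1/10)(0.1100+0.0260) + (1/10)(0.2170+0.1100) + (1/10)(0.3530+0.2170) + (1/10)(0.5300+0.3530) + (1/10)(0.7630+0.5300) + (1/10)(1.0000+0.7630)
  = 0.0001 + 0.0006 + 0.0019 + 0.0040 + 0.0136 + 0.0327 + 0.0570 + 0.0883 + 0.1293 + 0.1763 = 0.5038
G = 1 − 0.5038 = 0.4962

0.496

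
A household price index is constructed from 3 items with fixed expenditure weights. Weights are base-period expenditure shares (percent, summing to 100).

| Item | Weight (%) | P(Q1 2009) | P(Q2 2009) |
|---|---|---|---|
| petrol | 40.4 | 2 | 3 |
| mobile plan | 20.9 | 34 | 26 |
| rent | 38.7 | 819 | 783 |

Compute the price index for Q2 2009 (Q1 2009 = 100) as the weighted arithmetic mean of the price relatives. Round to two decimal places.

113.58

petrol: 40.4 × (3/2) = 40.4 × 1.500000 = 60.6000
mobile plan: 20.9 × (26/34) = 20.9 × 0.764706 = 15.9824
rent: 38.7 × (783/819) = 38.7 × 0.956044 = 36.9989
Index = Σ wᵢ·(p₁ᵢ/p₀ᵢ) = 60.6000 + 15.9824 + 36.9989 = 113.5813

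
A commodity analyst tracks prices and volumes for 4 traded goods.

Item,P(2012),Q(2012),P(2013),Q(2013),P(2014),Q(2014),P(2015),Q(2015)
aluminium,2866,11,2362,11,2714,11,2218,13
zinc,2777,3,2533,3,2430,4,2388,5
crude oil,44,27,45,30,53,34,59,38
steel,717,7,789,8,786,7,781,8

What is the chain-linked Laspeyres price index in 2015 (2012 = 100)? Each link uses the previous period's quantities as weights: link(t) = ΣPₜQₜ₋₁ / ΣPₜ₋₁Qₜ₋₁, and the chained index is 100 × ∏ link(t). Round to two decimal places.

Link 2012→2013:
ΣP(2013)Q(2012) = 2362×11 + 2533×3 + 45×27 + 789×7 = 25982 + 7599 + 1215 + 5523 = 40319
ΣP(2012)Q(2012) = 2866×11 + 2777×3 + 44×27 + 717×7 = 31526 + 8331 + 1188 + 5019 = 46064
link = 40319/46064 = 0.875282
Link 2013→2014:
ΣP(2014)Q(2013) = 2714×11 + 2430×3 + 53×30 + 786×8 = 29854 + 7290 + 1590 + 6288 = 45022
ΣP(2013)Q(2013) = 2362×11 + 2533×3 + 45×30 + 789×8 = 25982 + 7599 + 1350 + 6312 = 41243
link = 45022/41243 = 1.091628
Link 2014→2015:
ΣP(2015)Q(2014) = 2218×11 + 2388×4 + 59×34 + 781×7 = 24398 + 9552 + 2006 + 5467 = 41423
ΣP(2014)Q(2014) = 2714×11 + 2430×4 + 53×34 + 786×7 = 29854 + 9720 + 1802 + 5502 = 46878
link = 41423/46878 = 0.883634
Chained index = 100 × 0.875282 × 1.091628 × 0.883634 = 84.4297

84.43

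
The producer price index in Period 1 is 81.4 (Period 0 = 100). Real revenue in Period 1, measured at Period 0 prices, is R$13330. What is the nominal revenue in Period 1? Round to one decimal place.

Nominal = Real × (Index/100) = 13330 × (81.4/100)
        = 13330 × 0.814 = 10850.6200

10850.6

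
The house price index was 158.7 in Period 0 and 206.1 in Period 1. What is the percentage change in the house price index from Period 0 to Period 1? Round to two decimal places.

Change = (206.1 − 158.7) / 158.7 × 100
       = 47.4 / 158.7 × 100 = 29.8677%

29.87%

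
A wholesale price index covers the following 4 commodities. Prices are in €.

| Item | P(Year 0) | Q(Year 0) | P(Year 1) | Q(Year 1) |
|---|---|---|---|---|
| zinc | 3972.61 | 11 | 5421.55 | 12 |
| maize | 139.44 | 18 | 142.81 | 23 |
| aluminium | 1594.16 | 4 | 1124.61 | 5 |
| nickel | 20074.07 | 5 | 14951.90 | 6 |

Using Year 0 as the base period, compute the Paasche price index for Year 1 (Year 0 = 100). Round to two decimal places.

Paasche price index uses current-period quantities as weights.
ΣP(Year 1)·Q(Year 1) = 5421.55×12 + 142.81×23 + 1124.61×5 + 14951.90×6 = 65058.6 + 3284.63 + 5623.05 + 89711.4 = 163677.68
ΣP(Year 0)·Q(Year 1) = 3972.61×12 + 139.44×23 + 1594.16×5 + 20074.07×6 = 47671.32 + 3207.12 + 7970.8 + 120444.42 = 179293.66
Index = 163677.68 / 179293.66 × 100 = 91.2903

91.29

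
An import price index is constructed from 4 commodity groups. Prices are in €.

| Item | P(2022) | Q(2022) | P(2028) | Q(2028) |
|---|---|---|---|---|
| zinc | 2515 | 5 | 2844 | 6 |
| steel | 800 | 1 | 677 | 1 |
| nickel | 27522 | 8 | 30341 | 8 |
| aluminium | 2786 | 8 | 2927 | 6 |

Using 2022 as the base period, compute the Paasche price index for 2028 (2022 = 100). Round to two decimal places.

Paasche price index uses current-period quantities as weights.
ΣP(2028)·Q(2028) = 2844×6 + 677×1 + 30341×8 + 2927×6 = 17064 + 677 + 242728 + 17562 = 278031
ΣP(2022)·Q(2028) = 2515×6 + 800×1 + 27522×8 + 2786×6 = 15090 + 800 + 220176 + 16716 = 252782
Index = 278031 / 252782 × 100 = 109.9884

109.99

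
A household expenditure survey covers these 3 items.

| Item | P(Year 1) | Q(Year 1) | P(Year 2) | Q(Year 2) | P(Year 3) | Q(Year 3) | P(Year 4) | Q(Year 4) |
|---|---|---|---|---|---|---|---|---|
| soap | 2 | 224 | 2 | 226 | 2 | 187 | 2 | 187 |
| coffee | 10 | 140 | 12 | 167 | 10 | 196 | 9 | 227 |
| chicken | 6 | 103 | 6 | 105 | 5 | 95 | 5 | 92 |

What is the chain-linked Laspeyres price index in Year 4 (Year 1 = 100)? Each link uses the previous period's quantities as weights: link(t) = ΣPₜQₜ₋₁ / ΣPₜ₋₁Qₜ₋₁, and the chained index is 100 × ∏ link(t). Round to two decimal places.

88.85

Link Year 1→Year 2:
ΣP(Year 2)Q(Year 1) = 2×224 + 12×140 + 6×103 = 448 + 1680 + 618 = 2746
ΣP(Year 1)Q(Year 1) = 2×224 + 10×140 + 6×103 = 448 + 1400 + 618 = 2466
link = 2746/2466 = 1.113544
Link Year 2→Year 3:
ΣP(Year 3)Q(Year 2) = 2×226 + 10×167 + 5×105 = 452 + 1670 + 525 = 2647
ΣP(Year 2)Q(Year 2) = 2×226 + 12×167 + 6×105 = 452 + 2004 + 630 = 3086
link = 2647/3086 = 0.857745
Link Year 3→Year 4:
ΣP(Year 4)Q(Year 3) = 2×187 + 9×196 + 5×95 = 374 + 1764 + 475 = 2613
ΣP(Year 3)Q(Year 3) = 2×187 + 10×196 + 5×95 = 374 + 1960 + 475 = 2809
link = 2613/2809 = 0.930224
Chained index = 100 × 1.113544 × 0.857745 × 0.930224 = 88.8491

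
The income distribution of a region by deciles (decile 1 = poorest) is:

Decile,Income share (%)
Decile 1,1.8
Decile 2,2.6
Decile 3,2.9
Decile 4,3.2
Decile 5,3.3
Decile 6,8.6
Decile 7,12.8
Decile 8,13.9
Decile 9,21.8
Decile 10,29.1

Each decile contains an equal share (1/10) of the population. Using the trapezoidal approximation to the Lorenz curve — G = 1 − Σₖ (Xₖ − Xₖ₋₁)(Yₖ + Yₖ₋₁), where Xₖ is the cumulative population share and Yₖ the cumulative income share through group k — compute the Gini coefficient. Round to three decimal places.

Cumulative income shares Yₖ: 0.0180, 0.0440, 0.0730, 0.1050, 0.1380, 0.2240, 0.3520, 0.4910, 0.7090, 1.0000
Σ (Xₖ−Xₖ₋₁)(Yₖ+Yₖ₋₁) = (1/10)(0.0180+0.0000) + (1/10)(0.0440+0.0180) + (1/10)(0.0730+0.0440) + (1/10)(0.1050+0.0730) + (1/10)(0.1380+0.1050) + (1/10)(0.2240+0.1380) + (1/10)(0.3520+0.2240) + (1/10)(0.4910+0.3520) + (1/10)(0.7090+0.4910) + (1/10)(1.0000+0.7090)
  = 0.0018 + 0.0062 + 0.0117 + 0.0178 + 0.0243 + 0.0362 + 0.0576 + 0.0843 + 0.1200 + 0.1709 = 0.5308
G = 1 − 0.5308 = 0.4692

0.469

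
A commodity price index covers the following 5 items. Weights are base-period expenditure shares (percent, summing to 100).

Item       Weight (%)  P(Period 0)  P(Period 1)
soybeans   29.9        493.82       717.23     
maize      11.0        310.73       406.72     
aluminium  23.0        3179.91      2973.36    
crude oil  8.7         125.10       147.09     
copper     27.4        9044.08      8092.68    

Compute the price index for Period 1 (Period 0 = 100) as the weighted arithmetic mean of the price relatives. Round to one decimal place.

114.1

soybeans: 29.9 × (717.23/493.82) = 29.9 × 1.452412 = 43.4271
maize: 11.0 × (406.72/310.73) = 11.0 × 1.308918 = 14.3981
aluminium: 23.0 × (2973.36/3179.91) = 23.0 × 0.935045 = 21.5060
crude oil: 8.7 × (147.09/125.10) = 8.7 × 1.175779 = 10.2293
copper: 27.4 × (8092.68/9044.08) = 27.4 × 0.894804 = 24.5176
Index = Σ wᵢ·(p₁ᵢ/p₀ᵢ) = 43.4271 + 14.3981 + 21.5060 + 10.2293 + 24.5176 = 114.0782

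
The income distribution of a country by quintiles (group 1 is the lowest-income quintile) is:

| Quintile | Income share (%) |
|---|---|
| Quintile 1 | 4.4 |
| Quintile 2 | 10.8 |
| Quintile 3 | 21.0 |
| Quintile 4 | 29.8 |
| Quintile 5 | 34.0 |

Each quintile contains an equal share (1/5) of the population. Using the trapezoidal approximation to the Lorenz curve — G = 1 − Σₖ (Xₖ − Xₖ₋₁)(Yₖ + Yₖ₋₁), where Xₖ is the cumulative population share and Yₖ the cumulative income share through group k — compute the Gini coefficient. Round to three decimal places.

Cumulative income shares Yₖ: 0.0440, 0.1520, 0.3620, 0.6600, 1.0000
Σ (Xₖ−Xₖ₋₁)(Yₖ+Yₖ₋₁) = (1/5)(0.0440+0.0000) + (1/5)(0.1520+0.0440) + (1/5)(0.3620+0.1520) + (1/5)(0.6600+0.3620) + (1/5)(1.0000+0.6600)
  = 0.0088 + 0.0392 + 0.1028 + 0.2044 + 0.3320 = 0.6872
G = 1 − 0.6872 = 0.3128

0.313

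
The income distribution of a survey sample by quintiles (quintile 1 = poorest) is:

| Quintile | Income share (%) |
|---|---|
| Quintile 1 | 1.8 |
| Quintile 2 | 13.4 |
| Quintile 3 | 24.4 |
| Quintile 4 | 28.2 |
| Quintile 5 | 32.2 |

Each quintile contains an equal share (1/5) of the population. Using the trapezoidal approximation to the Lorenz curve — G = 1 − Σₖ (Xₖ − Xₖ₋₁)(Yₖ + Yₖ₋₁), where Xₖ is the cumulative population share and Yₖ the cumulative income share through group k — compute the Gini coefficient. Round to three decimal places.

0.302

Cumulative income shares Yₖ: 0.0180, 0.1520, 0.3960, 0.6780, 1.0000
Σ (Xₖ−Xₖ₋₁)(Yₖ+Yₖ₋₁) = (1/5)(0.0180+0.0000) + (1/5)(0.1520+0.0180) + (1/5)(0.3960+0.1520) + (1/5)(0.6780+0.3960) + (1/5)(1.0000+0.6780)
  = 0.0036 + 0.0340 + 0.1096 + 0.2148 + 0.3356 = 0.6976
G = 1 − 0.6976 = 0.3024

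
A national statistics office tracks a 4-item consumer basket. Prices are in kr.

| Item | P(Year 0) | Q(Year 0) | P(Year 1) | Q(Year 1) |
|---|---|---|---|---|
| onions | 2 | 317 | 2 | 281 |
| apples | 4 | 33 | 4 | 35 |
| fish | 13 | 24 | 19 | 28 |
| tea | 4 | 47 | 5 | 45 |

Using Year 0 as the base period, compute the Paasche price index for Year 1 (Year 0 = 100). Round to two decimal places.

117.09

Paasche price index uses current-period quantities as weights.
ΣP(Year 1)·Q(Year 1) = 2×281 + 4×35 + 19×28 + 5×45 = 562 + 140 + 532 + 225 = 1459
ΣP(Year 0)·Q(Year 1) = 2×281 + 4×35 + 13×28 + 4×45 = 562 + 140 + 364 + 180 = 1246
Index = 1459 / 1246 × 100 = 117.0947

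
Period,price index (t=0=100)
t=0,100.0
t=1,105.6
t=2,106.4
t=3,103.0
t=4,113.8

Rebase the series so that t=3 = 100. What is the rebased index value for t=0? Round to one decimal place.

97.1

Rebased(t=0) = 100.0 / 103.0 × 100 = 97.0874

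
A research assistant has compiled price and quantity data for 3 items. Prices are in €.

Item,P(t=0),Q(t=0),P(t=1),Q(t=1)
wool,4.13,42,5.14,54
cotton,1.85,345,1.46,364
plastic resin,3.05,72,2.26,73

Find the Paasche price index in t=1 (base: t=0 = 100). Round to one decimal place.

Paasche price index uses current-period quantities as weights.
ΣP(t=1)·Q(t=1) = 5.14×54 + 1.46×364 + 2.26×73 = 277.56 + 531.44 + 164.98 = 973.98
ΣP(t=0)·Q(t=1) = 4.13×54 + 1.85×364 + 3.05×73 = 223.02 + 673.4 + 222.65 = 1119.07
Index = 973.98 / 1119.07 × 100 = 87.0348

87.0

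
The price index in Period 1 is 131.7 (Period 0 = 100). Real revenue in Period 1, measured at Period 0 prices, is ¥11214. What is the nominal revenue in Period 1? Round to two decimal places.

14768.84

Nominal = Real × (Index/100) = 11214 × (131.7/100)
        = 11214 × 1.317 = 14768.8380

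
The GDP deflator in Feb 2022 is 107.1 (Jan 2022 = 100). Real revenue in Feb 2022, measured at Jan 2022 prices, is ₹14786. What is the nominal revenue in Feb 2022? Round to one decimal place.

Nominal = Real × (Index/100) = 14786 × (107.1/100)
        = 14786 × 1.071 = 15835.8060

15835.8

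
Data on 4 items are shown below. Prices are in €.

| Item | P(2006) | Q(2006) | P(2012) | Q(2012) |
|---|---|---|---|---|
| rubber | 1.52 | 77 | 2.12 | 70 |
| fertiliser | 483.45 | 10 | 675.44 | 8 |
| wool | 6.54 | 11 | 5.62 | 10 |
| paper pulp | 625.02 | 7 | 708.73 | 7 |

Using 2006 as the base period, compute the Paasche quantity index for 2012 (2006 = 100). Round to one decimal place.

Paasche quantity index uses current-period prices as weights.
ΣP(2012)·Q(2012) = 2.12×70 + 675.44×8 + 5.62×10 + 708.73×7 = 148.4 + 5403.52 + 56.2 + 4961.11 = 10569.23
ΣP(2012)·Q(2006) = 2.12×77 + 675.44×10 + 5.62×11 + 708.73×7 = 163.24 + 6754.4 + 61.82 + 4961.11 = 11940.57
Index = 10569.23 / 11940.57 × 100 = 88.5153

88.5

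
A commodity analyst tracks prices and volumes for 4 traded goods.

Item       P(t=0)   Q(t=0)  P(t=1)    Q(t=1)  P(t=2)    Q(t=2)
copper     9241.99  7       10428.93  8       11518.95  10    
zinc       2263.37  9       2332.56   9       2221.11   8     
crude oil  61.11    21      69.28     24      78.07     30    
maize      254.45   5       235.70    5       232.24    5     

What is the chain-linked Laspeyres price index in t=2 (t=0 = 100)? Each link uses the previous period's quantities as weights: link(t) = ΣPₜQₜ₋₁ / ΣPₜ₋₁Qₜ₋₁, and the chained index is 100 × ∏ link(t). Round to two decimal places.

118.42

Link t=0→t=1:
ΣP(t=1)Q(t=0) = 10428.93×7 + 2332.56×9 + 69.28×21 + 235.70×5 = 73002.51 + 20993.04 + 1454.88 + 1178.5 = 96628.93
ΣP(t=0)Q(t=0) = 9241.99×7 + 2263.37×9 + 61.11×21 + 254.45×5 = 64693.93 + 20370.33 + 1283.31 + 1272.25 = 87619.82
link = 96628.93/87619.82 = 1.102820
Link t=1→t=2:
ΣP(t=2)Q(t=1) = 11518.95×8 + 2221.11×9 + 78.07×24 + 232.24×5 = 92151.6 + 19989.99 + 1873.68 + 1161.2 = 115176.47
ΣP(t=1)Q(t=1) = 10428.93×8 + 2332.56×9 + 69.28×24 + 235.70×5 = 83431.44 + 20993.04 + 1662.72 + 1178.5 = 107265.7
link = 115176.47/107265.7 = 1.073749
Chained index = 100 × 1.102820 × 1.073749 = 118.4153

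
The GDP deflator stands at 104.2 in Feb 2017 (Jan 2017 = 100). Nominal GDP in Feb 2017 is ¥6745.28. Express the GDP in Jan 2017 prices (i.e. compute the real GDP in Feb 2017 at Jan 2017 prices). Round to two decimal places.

6473.40

Real = Nominal ÷ (Index/100) = 6745.28 ÷ (104.2/100)
     = 6745.28 ÷ 1.042 = 6473.3973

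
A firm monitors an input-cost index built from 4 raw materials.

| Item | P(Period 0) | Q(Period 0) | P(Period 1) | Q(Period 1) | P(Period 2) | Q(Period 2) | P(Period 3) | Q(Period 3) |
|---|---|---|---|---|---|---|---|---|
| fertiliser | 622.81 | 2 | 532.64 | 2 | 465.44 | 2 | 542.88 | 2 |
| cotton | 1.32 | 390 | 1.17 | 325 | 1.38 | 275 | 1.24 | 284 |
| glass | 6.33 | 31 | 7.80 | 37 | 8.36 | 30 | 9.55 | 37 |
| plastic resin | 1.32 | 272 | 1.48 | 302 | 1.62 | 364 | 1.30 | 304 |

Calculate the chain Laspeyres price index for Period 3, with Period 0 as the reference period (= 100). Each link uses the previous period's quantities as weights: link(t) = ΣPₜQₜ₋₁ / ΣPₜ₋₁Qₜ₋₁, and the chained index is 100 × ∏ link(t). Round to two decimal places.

Link Period 0→Period 1:
ΣP(Period 1)Q(Period 0) = 532.64×2 + 1.17×390 + 7.80×31 + 1.48×272 = 1065.28 + 456.3 + 241.8 + 402.56 = 2165.94
ΣP(Period 0)Q(Period 0) = 622.81×2 + 1.32×390 + 6.33×31 + 1.32×272 = 1245.62 + 514.8 + 196.23 + 359.04 = 2315.69
link = 2165.94/2315.69 = 0.935332
Link Period 1→Period 2:
ΣP(Period 2)Q(Period 1) = 465.44×2 + 1.38×325 + 8.36×37 + 1.62×302 = 930.88 + 448.5 + 309.32 + 489.24 = 2177.94
ΣP(Period 1)Q(Period 1) = 532.64×2 + 1.17×325 + 7.80×37 + 1.48×302 = 1065.28 + 380.25 + 288.6 + 446.96 = 2181.09
link = 2177.94/2181.09 = 0.998556
Link Period 2→Period 3:
ΣP(Period 3)Q(Period 2) = 542.88×2 + 1.24×275 + 9.55×30 + 1.30×364 = 1085.76 + 341 + 286.5 + 473.2 = 2186.46
ΣP(Period 2)Q(Period 2) = 465.44×2 + 1.38×275 + 8.36×30 + 1.62×364 = 930.88 + 379.5 + 250.8 + 589.68 = 2150.86
link = 2186.46/2150.86 = 1.016552
Chained index = 100 × 0.935332 × 0.998556 × 1.016552 = 94.9440

94.94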